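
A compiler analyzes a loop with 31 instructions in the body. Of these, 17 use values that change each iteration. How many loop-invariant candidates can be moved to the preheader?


Invariant candidates = total - loop-dependent
= 31 - 17 = 14

14


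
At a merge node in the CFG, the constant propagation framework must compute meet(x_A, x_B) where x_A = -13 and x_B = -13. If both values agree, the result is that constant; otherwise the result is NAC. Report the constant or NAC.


Meet operation: if both paths give the same constant, result is that constant; if they differ, result is NAC (not-a-constant).
Path A: -13, Path B: -13 -> equal
Result: constant -> -13

-13


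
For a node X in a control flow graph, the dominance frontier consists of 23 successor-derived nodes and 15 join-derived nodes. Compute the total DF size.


DF(X) = direct successor contributions + join point contributions
= 23 + 15 = 38

38


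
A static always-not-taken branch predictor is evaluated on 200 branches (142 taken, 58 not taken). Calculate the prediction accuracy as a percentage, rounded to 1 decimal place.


Predictor: always-not-taken
Correct predictions = 58
Accuracy = 58 / 200 * 100 = 29.0%

29.0


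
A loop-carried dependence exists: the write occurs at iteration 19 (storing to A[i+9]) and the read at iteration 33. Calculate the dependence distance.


Distance = read iteration - write iteration
= 33 - 19 = 14

14


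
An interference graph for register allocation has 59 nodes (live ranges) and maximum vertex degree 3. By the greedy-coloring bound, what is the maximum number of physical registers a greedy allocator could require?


Greedy coloring never needs more than (max_degree + 1) colors: when coloring a vertex, at most max_degree neighbors are already colored.
Upper bound = 3 + 1 = 4

4


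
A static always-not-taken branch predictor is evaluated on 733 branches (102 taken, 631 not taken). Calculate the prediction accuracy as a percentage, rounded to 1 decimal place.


Predictor: always-not-taken
Correct predictions = 631
Accuracy = 631 / 733 * 100 = 86.1%

86.1


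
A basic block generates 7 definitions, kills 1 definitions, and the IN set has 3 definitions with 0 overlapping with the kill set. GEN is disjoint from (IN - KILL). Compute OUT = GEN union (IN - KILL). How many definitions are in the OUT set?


IN - KILL: 3 - 0 = 3 surviving definitions
OUT = GEN + surviving = 7 + 3 = 10

10


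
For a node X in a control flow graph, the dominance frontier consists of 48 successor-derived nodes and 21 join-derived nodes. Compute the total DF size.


DF(X) = direct successor contributions + join point contributions
= 48 + 21 = 69

69


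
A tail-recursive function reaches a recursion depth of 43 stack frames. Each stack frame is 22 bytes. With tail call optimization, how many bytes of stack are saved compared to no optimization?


Without TCO: 43 * 22 = 946 bytes
With TCO: reuse 1 frame = 22 bytes
Savings = 946 - 22 = 924

924


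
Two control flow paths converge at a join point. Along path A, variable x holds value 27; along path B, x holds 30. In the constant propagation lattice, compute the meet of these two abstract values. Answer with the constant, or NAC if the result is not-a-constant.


Meet operation: if both paths give the same constant, result is that constant; if they differ, result is NAC (not-a-constant).
Path A: 27, Path B: 30 -> differ
Result: not-a-constant -> NAC

NAC


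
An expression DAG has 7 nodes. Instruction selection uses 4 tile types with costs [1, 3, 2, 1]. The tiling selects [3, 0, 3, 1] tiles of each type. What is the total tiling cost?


Total cost = sum(count_i * cost_i)
= 3*1 + 0*3 + 3*2 + 1*1
= 10

10


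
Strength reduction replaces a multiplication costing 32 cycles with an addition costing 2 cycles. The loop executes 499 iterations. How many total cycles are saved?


Per-iteration saving = 32 - 2 = 30
Total saved = 499 * 30 = 14970

14970


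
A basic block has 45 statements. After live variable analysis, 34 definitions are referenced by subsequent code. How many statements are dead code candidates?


Dead code = total statements - live definitions
= 45 - 34 = 11

11


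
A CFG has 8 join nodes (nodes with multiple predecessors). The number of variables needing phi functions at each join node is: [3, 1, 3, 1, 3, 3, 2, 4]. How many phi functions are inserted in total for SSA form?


Total phi functions = sum of phi functions at each join node
= 3 + 1 + 3 + 1 + 3 + 3 + 2 + 4 = 20

20


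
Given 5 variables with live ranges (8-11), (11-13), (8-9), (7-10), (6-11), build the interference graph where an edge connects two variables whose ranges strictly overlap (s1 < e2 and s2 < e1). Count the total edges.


Check all pairs for overlapping intervals.
Two intervals (s1,e1) and (s2,e2) overlap if s1 < e2 and s2 < e1.
v0 (8-11) vs v1..v4: overlaps v2, v3, v4 -> 3
v1 (11-13) vs v2..v4: overlaps none -> 0
v2 (8-9) vs v3..v4: overlaps v3, v4 -> 2
v3 (7-10) vs v4: overlaps v4 -> 1
Total overlapping pairs = 3 + 0 + 2 + 1 = 6

6


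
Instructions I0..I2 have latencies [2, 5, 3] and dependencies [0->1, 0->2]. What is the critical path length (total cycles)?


Compute longest path through dependency graph: dist(Ik) = max over predecessors of dist + latency(Ik).
dist(I0) = latency 2 = 2
dist(I1) = dist(I0) + 5 = 2 + 5 = 7
dist(I2) = dist(I0) + 3 = 2 + 3 = 5
Critical path = max dist = 7

7


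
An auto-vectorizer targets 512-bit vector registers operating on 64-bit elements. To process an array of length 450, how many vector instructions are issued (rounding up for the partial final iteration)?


Width = 512 / 64 = 8 elements per vector op
Iterations = ceil(450 / 8) = 57

57


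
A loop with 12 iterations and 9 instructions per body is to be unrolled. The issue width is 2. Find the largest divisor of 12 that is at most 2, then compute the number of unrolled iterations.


Largest divisor of 12 <= 2 is 2
New iterations = 12 / 2 = 6

6


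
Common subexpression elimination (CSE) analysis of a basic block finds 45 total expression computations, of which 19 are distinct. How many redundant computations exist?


CSE count = total expressions - unique expressions
= 45 - 19 = 26

26


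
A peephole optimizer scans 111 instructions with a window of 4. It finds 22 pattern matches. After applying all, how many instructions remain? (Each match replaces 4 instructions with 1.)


Each match removes 3 instructions.
Total removed = 22 * 3 = 66
Remaining = 111 - 66 = 45

45


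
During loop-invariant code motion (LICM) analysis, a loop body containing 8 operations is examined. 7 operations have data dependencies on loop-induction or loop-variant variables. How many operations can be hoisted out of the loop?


Invariant candidates = total - loop-dependent
= 8 - 7 = 1

1


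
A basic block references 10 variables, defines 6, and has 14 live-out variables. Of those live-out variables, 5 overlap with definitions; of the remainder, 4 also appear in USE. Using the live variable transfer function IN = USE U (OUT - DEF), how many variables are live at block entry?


OUT - DEF: 14 - 5 = 9
|IN| = |USE| + |OUT - DEF| - |USE ∩ (OUT - DEF)| = 10 + 9 - 4 = 15

15


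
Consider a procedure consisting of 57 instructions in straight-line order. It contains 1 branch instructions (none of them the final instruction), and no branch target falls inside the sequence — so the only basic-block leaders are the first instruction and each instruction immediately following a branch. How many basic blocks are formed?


With no in-sequence branch targets, the leaders are the first instruction plus the instruction after each branch.
Number of basic blocks = branches + 1
= 1 + 1 = 2

2


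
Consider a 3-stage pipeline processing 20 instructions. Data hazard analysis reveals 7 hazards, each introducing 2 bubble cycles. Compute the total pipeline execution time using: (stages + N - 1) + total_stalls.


Base cycles = 3 + 20 - 1 = 22
Total stalls = 7 * 2 = 14
Total = 22 + 14 = 36

36


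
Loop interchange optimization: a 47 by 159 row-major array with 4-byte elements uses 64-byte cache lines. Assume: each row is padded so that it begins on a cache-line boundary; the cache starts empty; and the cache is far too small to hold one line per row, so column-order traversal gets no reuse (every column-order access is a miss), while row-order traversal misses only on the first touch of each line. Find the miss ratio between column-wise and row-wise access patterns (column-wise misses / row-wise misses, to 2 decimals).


Each row occupies 159 * 4 = 636 bytes and starts on a line boundary, so it spans ceil(636 / 64) = 10 cache lines.
Row-major traversal misses (one per line touched): 47 * ceil(159 * 4 / 64) = 470
Column-major traversal misses (no reuse, every access misses): 47 * 159 = 7473
Ratio = 7473 / 470 = 15.9

15.9


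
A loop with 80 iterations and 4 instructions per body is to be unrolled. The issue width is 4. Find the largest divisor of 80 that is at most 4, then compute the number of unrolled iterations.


Largest divisor of 80 <= 4 is 4
New iterations = 80 / 4 = 20

20


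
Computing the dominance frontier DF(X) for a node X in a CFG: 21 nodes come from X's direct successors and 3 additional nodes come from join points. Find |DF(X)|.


DF(X) = direct successor contributions + join point contributions
= 21 + 3 = 24

24


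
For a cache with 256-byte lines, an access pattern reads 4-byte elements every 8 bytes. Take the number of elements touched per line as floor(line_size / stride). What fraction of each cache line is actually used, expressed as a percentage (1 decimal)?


Elements per cache line = floor(256 / 8) = 32
Bytes used = 32 * 4 = 128
Utilization = 128 / 256 * 100 = 50.0%

50.0


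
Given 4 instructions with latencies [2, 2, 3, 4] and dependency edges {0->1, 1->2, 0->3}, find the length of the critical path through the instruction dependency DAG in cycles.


Compute longest path through dependency graph: dist(Ik) = max over predecessors of dist + latency(Ik).
dist(I0) = latency 2 = 2
dist(I1) = dist(I0) + 2 = 2 + 2 = 4
dist(I2) = dist(I1) + 3 = 4 + 3 = 7
dist(I3) = dist(I0) + 4 = 2 + 4 = 6
Critical path = max dist = 7

7


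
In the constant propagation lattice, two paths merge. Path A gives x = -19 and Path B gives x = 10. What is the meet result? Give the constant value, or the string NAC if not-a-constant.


Meet operation: if both paths give the same constant, result is that constant; if they differ, result is NAC (not-a-constant).
Path A: -19, Path B: 10 -> differ
Result: not-a-constant -> NAC

NAC


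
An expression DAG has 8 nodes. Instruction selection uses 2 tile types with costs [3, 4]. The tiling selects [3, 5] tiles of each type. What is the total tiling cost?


Total cost = sum(count_i * cost_i)
= 3*3 + 5*4
= 29

29


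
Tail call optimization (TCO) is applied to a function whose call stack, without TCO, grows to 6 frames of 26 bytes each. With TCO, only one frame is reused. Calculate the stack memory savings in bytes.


Without TCO: 6 * 26 = 156 bytes
With TCO: reuse 1 frame = 26 bytes
Savings = 156 - 26 = 130

130


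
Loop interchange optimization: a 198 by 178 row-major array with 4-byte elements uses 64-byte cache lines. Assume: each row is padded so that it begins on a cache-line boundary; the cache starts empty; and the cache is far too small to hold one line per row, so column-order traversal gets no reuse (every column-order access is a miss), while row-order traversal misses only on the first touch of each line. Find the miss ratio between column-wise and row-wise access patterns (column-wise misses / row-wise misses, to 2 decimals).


Each row occupies 178 * 4 = 712 bytes and starts on a line boundary, so it spans ceil(712 / 64) = 12 cache lines.
Row-major traversal misses (one per line touched): 198 * ceil(178 * 4 / 64) = 2376
Column-major traversal misses (no reuse, every access misses): 198 * 178 = 35244
Ratio = 35244 / 2376 = 14.83

14.83


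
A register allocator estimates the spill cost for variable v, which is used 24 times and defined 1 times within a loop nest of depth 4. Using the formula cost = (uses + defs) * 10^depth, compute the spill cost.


uses + defs = 24 + 1 = 25
10^4 = 10000
Spill cost = 25 * 10000 = 250000

250000


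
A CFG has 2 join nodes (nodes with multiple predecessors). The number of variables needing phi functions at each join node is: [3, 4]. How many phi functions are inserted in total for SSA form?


Total phi functions = sum of phi functions at each join node
= 3 + 4 = 7

7


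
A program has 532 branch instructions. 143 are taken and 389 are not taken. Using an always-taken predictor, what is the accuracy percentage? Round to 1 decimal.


Predictor: always-taken
Correct predictions = 143
Accuracy = 143 / 532 * 100 = 26.9%

26.9


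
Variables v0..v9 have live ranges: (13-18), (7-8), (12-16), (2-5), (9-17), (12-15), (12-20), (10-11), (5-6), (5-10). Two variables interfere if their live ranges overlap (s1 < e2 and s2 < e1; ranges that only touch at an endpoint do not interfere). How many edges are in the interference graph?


Check all pairs for overlapping intervals.
Two intervals (s1,e1) and (s2,e2) overlap if s1 < e2 and s2 < e1.
v0 (13-18) vs v1..v9: overlaps v2, v4, v5, v6 -> 4
v1 (7-8) vs v2..v9: overlaps v9 -> 1
v2 (12-16) vs v3..v9: overlaps v4, v5, v6 -> 3
v3 (2-5) vs v4..v9: overlaps none -> 0
v4 (9-17) vs v5..v9: overlaps v5, v6, v7, v9 -> 4
v5 (12-15) vs v6..v9: overlaps v6 -> 1
v6 (12-20) vs v7..v9: overlaps none -> 0
v7 (10-11) vs v8..v9: overlaps none -> 0
v8 (5-6) vs v9: overlaps v9 -> 1
Total overlapping pairs = 4 + 1 + 3 + 0 + 4 + 1 + 0 + 0 + 1 = 14

14


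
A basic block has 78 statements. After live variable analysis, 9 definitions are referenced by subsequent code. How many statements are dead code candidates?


Dead code = total statements - live definitions
= 78 - 9 = 69

69


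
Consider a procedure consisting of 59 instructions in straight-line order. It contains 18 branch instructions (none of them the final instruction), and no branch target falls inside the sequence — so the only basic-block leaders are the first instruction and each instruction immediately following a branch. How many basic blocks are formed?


With no in-sequence branch targets, the leaders are the first instruction plus the instruction after each branch.
Number of basic blocks = branches + 1
= 18 + 1 = 19

19


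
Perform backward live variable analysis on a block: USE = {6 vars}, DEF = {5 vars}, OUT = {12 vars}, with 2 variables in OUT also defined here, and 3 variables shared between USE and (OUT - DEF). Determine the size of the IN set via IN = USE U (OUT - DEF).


OUT - DEF: 12 - 2 = 10
|IN| = |USE| + |OUT - DEF| - |USE ∩ (OUT - DEF)| = 6 + 10 - 3 = 13

13


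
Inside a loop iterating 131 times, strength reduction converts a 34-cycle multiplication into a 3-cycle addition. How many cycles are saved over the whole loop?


Per-iteration saving = 34 - 3 = 31
Total saved = 131 * 31 = 4061

4061


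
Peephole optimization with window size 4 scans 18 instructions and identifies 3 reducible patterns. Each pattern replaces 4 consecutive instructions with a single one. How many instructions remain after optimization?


Each match removes 3 instructions.
Total removed = 3 * 3 = 9
Remaining = 18 - 9 = 9

9


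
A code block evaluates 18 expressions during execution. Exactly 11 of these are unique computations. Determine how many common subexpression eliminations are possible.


CSE count = total expressions - unique expressions
= 18 - 11 = 7

7


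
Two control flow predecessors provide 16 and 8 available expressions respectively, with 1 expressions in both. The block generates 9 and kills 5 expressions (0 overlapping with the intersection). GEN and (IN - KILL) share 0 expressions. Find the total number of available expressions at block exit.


IN = intersection of predecessors = 1
IN - KILL = 1 - 0 = 1
|OUT| = |GEN| + |IN - KILL| - |GEN ∩ (IN - KILL)| = 9 + 1 - 0 = 10

10


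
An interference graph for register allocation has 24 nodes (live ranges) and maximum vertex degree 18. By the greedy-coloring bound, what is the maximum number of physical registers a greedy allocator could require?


Greedy coloring never needs more than (max_degree + 1) colors: when coloring a vertex, at most max_degree neighbors are already colored.
Upper bound = 18 + 1 = 19

19


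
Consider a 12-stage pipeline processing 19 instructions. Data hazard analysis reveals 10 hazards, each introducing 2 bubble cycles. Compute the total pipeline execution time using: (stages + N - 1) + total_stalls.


Base cycles = 12 + 19 - 1 = 30
Total stalls = 10 * 2 = 20
Total = 30 + 20 = 50

50


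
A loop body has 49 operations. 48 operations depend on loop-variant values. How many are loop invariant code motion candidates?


Invariant candidates = total - loop-dependent
= 49 - 48 = 1

1


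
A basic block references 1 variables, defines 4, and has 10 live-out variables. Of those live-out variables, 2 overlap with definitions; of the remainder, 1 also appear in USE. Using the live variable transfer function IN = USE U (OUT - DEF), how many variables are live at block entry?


OUT - DEF: 10 - 2 = 8
|IN| = |USE| + |OUT - DEF| - |USE ∩ (OUT - DEF)| = 1 + 8 - 1 = 8

8


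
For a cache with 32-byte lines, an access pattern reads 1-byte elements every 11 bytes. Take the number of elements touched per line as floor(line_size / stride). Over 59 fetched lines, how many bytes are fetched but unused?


Elements per line = floor(32 / 11) = 2
Bytes used per line = 2 * 1 = 2
Wasted per line = 32 - 2 = 30
Total wasted = 30 * 59 = 1770

1770


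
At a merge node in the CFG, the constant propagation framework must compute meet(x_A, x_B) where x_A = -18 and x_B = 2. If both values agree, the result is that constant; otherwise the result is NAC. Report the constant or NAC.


Meet operation: if both paths give the same constant, result is that constant; if they differ, result is NAC (not-a-constant).
Path A: -18, Path B: 2 -> differ
Result: not-a-constant -> NAC

NAC


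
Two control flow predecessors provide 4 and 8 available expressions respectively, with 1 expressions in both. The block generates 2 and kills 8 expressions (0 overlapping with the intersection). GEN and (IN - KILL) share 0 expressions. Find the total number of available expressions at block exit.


IN = intersection of predecessors = 1
IN - KILL = 1 - 0 = 1
|OUT| = |GEN| + |IN - KILL| - |GEN ∩ (IN - KILL)| = 2 + 1 - 0 = 3

3


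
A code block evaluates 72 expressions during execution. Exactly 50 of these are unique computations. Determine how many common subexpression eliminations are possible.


CSE count = total expressions - unique expressions
= 72 - 50 = 22

22


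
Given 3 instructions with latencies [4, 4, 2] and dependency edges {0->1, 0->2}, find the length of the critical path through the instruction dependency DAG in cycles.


Compute longest path through dependency graph: dist(Ik) = max over predecessors of dist + latency(Ik).
dist(I0) = latency 4 = 4
dist(I1) = dist(I0) + 4 = 4 + 4 = 8
dist(I2) = dist(I0) + 2 = 4 + 2 = 6
Critical path = max dist = 8

8


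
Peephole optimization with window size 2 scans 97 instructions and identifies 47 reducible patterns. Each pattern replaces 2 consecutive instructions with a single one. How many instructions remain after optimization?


Each match removes 1 instructions.
Total removed = 47 * 1 = 47
Remaining = 97 - 47 = 50

50


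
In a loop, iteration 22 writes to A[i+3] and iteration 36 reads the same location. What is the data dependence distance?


Distance = read iteration - write iteration
= 36 - 22 = 14

14


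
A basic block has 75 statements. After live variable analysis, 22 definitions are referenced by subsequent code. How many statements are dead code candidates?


Dead code = total statements - live definitions
= 75 - 22 = 53

53


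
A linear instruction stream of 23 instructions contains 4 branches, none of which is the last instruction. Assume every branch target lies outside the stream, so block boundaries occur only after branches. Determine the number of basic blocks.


With no in-sequence branch targets, the leaders are the first instruction plus the instruction after each branch.
Number of basic blocks = branches + 1
= 4 + 1 = 5

5


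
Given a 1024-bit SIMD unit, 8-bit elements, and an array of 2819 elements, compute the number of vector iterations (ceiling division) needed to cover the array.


Width = 1024 / 8 = 128 elements per vector op
Iterations = ceil(2819 / 128) = 23

23


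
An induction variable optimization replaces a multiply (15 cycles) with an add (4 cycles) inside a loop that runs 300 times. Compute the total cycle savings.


Per-iteration saving = 15 - 4 = 11
Total saved = 300 * 11 = 3300

3300


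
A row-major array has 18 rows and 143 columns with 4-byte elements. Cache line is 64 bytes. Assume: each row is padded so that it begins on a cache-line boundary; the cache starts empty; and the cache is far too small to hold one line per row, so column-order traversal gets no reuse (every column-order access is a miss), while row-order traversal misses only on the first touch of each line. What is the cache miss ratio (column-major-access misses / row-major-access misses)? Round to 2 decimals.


Each row occupies 143 * 4 = 572 bytes and starts on a line boundary, so it spans ceil(572 / 64) = 9 cache lines.
Row-major traversal misses (one per line touched): 18 * ceil(143 * 4 / 64) = 162
Column-major traversal misses (no reuse, every access misses): 18 * 143 = 2574
Ratio = 2574 / 162 = 15.89

15.89


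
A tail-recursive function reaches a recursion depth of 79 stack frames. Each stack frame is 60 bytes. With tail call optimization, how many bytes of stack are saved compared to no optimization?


Without TCO: 79 * 60 = 4740 bytes
With TCO: reuse 1 frame = 60 bytes
Savings = 4740 - 60 = 4680

4680


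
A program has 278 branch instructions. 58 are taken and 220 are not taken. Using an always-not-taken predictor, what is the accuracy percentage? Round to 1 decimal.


Predictor: always-not-taken
Correct predictions = 220
Accuracy = 220 / 278 * 100 = 79.1%

79.1


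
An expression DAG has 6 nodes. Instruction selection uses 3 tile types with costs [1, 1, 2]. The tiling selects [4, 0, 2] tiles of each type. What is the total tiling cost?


Total cost = sum(count_i * cost_i)
= 4*1 + 0*1 + 2*2
= 8

8


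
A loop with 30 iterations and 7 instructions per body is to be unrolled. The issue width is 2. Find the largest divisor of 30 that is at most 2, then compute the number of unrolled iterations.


Largest divisor of 30 <= 2 is 2
New iterations = 30 / 2 = 15

15


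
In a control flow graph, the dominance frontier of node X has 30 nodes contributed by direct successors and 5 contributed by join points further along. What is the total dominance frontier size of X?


DF(X) = direct successor contributions + join point contributions
= 30 + 5 = 35

35


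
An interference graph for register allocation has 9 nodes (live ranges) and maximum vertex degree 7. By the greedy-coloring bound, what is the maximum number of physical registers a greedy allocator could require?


Greedy coloring never needs more than (max_degree + 1) colors: when coloring a vertex, at most max_degree neighbors are already colored.
Upper bound = 7 + 1 = 8

8


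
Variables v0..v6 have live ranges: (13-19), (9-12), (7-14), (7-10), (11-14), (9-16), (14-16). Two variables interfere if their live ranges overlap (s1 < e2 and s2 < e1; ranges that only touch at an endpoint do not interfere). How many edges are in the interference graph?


Check all pairs for overlapping intervals.
Two intervals (s1,e1) and (s2,e2) overlap if s1 < e2 and s2 < e1.
v0 (13-19) vs v1..v6: overlaps v2, v4, v5, v6 -> 4
v1 (9-12) vs v2..v6: overlaps v2, v3, v4, v5 -> 4
v2 (7-14) vs v3..v6: overlaps v3, v4, v5 -> 3
v3 (7-10) vs v4..v6: overlaps v5 -> 1
v4 (11-14) vs v5..v6: overlaps v5 -> 1
v5 (9-16) vs v6: overlaps v6 -> 1
Total overlapping pairs = 4 + 4 + 3 + 1 + 1 + 1 = 14

14


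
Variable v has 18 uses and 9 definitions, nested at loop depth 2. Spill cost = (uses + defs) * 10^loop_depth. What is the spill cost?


uses + defs = 18 + 9 = 27
10^2 = 100
Spill cost = 27 * 100 = 2700

2700


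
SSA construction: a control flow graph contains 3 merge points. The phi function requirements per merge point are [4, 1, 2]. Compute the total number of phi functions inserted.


Total phi functions = sum of phi functions at each join node
= 4 + 1 + 2 = 7

7


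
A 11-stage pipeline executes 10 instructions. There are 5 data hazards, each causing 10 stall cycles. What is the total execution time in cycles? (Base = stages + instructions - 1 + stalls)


Base cycles = 11 + 10 - 1 = 20
Total stalls = 5 * 10 = 50
Total = 20 + 50 = 70

70


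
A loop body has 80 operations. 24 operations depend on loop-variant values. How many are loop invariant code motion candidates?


Invariant candidates = total - loop-dependent
= 80 - 24 = 56

56


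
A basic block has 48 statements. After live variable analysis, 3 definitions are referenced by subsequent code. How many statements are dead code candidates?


Dead code = total statements - live definitions
= 48 - 3 = 45

45


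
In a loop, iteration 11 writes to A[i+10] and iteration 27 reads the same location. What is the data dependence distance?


Distance = read iteration - write iteration
= 27 - 11 = 16

16


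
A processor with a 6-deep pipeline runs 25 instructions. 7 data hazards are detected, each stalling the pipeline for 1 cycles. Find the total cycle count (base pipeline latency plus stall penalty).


Base cycles = 6 + 25 - 1 = 30
Total stalls = 7 * 1 = 7
Total = 30 + 7 = 37

37


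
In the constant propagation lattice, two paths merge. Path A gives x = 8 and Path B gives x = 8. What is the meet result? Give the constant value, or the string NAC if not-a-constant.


Meet operation: if both paths give the same constant, result is that constant; if they differ, result is NAC (not-a-constant).
Path A: 8, Path B: 8 -> equal
Result: constant -> 8

8


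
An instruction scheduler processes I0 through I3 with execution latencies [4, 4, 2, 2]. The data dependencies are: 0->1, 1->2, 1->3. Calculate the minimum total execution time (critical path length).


Compute longest path through dependency graph: dist(Ik) = max over predecessors of dist + latency(Ik).
dist(I0) = latency 4 = 4
dist(I1) = dist(I0) + 4 = 4 + 4 = 8
dist(I2) = dist(I1) + 2 = 8 + 2 = 10
dist(I3) = dist(I1) + 2 = 8 + 2 = 10
Critical path = max dist = 10

10


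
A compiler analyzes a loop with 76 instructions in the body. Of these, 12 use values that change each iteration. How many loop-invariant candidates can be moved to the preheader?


Invariant candidates = total - loop-dependent
= 76 - 12 = 64

64


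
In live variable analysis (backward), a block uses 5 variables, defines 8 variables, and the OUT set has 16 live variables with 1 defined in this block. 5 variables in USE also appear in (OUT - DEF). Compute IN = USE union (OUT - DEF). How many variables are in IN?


OUT - DEF: 16 - 1 = 15
|IN| = |USE| + |OUT - DEF| - |USE ∩ (OUT - DEF)| = 5 + 15 - 5 = 15

15


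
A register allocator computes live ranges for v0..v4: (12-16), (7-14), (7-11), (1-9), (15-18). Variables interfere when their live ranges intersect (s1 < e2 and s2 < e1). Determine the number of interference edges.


Check all pairs for overlapping intervals.
Two intervals (s1,e1) and (s2,e2) overlap if s1 < e2 and s2 < e1.
v0 (12-16) vs v1..v4: overlaps v1, v4 -> 2
v1 (7-14) vs v2..v4: overlaps v2, v3 -> 2
v2 (7-11) vs v3..v4: overlaps v3 -> 1
v3 (1-9) vs v4: overlaps none -> 0
Total overlapping pairs = 2 + 2 + 1 + 0 = 5

5


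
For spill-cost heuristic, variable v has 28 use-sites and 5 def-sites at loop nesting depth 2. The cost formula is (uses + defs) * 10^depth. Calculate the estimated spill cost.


uses + defs = 28 + 5 = 33
10^2 = 100
Spill cost = 33 * 100 = 3300

3300


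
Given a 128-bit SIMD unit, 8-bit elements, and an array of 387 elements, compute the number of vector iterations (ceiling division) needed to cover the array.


Width = 128 / 8 = 16 elements per vector op
Iterations = ceil(387 / 16) = 25

25


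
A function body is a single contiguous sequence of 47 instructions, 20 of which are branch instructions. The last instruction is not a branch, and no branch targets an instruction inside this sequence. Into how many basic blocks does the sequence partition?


With no in-sequence branch targets, the leaders are the first instruction plus the instruction after each branch.
Number of basic blocks = branches + 1
= 20 + 1 = 21

21


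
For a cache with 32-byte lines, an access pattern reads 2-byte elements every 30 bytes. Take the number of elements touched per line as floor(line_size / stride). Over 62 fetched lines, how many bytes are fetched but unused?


Elements per line = floor(32 / 30) = 1
Bytes used per line = 1 * 2 = 2
Wasted per line = 32 - 2 = 30
Total wasted = 30 * 62 = 1860

1860


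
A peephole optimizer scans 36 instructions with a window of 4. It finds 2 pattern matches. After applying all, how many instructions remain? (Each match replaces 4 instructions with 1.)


Each match removes 3 instructions.
Total removed = 2 * 3 = 6
Remaining = 36 - 6 = 30

30


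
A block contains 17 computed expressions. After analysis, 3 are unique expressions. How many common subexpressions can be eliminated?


CSE count = total expressions - unique expressions
= 17 - 3 = 14

14


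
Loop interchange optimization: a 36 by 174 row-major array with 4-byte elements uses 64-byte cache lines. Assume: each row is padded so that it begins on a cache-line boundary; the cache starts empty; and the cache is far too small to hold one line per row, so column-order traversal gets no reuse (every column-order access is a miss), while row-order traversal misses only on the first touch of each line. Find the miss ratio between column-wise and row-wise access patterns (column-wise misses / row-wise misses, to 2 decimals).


Each row occupies 174 * 4 = 696 bytes and starts on a line boundary, so it spans ceil(696 / 64) = 11 cache lines.
Row-major traversal misses (one per line touched): 36 * ceil(174 * 4 / 64) = 396
Column-major traversal misses (no reuse, every access misses): 36 * 174 = 6264
Ratio = 6264 / 396 = 15.82

15.82


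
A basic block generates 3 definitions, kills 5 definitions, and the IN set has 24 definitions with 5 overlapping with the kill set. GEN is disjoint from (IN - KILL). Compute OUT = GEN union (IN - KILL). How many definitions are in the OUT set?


IN - KILL: 24 - 5 = 19 surviving definitions
OUT = GEN + surviving = 3 + 19 = 22

22


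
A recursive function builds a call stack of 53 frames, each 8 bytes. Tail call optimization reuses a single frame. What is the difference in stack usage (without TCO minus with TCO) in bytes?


Without TCO: 53 * 8 = 424 bytes
With TCO: reuse 1 frame = 8 bytes
Savings = 424 - 8 = 416

416


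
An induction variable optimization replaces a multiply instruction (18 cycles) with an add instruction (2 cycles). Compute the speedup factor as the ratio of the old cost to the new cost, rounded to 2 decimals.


Ratio = mult_cost / add_cost = 18 / 2 = 9.0

9.0


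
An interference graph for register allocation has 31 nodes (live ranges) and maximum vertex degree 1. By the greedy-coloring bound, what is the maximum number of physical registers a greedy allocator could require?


Greedy coloring never needs more than (max_degree + 1) colors: when coloring a vertex, at most max_degree neighbors are already colored.
Upper bound = 1 + 1 = 2

2


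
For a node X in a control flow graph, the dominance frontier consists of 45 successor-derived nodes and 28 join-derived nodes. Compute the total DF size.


DF(X) = direct successor contributions + join point contributions
= 45 + 28 = 73

73


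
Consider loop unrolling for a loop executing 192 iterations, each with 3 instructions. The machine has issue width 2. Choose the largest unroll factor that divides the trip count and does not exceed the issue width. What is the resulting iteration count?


Largest divisor of 192 <= 2 is 2
New iterations = 192 / 2 = 96

96


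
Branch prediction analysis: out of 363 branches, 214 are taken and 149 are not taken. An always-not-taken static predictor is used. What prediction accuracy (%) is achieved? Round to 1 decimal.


Predictor: always-not-taken
Correct predictions = 149
Accuracy = 149 / 363 * 100 = 41.0%

41.0


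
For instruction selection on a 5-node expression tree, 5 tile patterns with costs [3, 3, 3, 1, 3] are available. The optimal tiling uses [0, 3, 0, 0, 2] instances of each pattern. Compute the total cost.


Total cost = sum(count_i * cost_i)
= 0*3 + 3*3 + 0*3 + 0*1 + 2*3
= 15

15


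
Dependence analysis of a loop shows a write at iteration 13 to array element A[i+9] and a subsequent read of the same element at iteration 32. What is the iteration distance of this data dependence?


Distance = read iteration - write iteration
= 32 - 13 = 19

19


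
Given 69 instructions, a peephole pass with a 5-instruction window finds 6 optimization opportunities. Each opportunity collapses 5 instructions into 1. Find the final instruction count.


Each match removes 4 instructions.
Total removed = 6 * 4 = 24
Remaining = 69 - 24 = 45

45


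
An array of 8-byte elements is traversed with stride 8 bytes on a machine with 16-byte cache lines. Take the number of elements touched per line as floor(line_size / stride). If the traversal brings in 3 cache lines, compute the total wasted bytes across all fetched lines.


Elements per line = floor(16 / 8) = 2
Bytes used per line = 2 * 8 = 16
Wasted per line = 16 - 16 = 0
Total wasted = 0 * 3 = 0

0


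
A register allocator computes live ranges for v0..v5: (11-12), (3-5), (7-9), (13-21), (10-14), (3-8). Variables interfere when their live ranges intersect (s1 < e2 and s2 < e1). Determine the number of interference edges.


Check all pairs for overlapping intervals.
Two intervals (s1,e1) and (s2,e2) overlap if s1 < e2 and s2 < e1.
v0 (11-12) vs v1..v5: overlaps v4 -> 1
v1 (3-5) vs v2..v5: overlaps v5 -> 1
v2 (7-9) vs v3..v5: overlaps v5 -> 1
v3 (13-21) vs v4..v5: overlaps v4 -> 1
v4 (10-14) vs v5: overlaps none -> 0
Total overlapping pairs = 1 + 1 + 1 + 1 + 0 = 4

4


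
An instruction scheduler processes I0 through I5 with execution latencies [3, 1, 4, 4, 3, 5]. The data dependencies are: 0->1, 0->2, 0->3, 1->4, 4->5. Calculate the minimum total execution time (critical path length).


Compute longest path through dependency graph: dist(Ik) = max over predecessors of dist + latency(Ik).
dist(I0) = latency 3 = 3
dist(I1) = dist(I0) + 1 = 3 + 1 = 4
dist(I2) = dist(I0) + 4 = 3 + 4 = 7
dist(I3) = dist(I0) + 4 = 3 + 4 = 7
dist(I4) = dist(I1) + 3 = 4 + 3 = 7
dist(I5) = dist(I4) + 5 = 7 + 5 = 12
Critical path = max dist = 12

12


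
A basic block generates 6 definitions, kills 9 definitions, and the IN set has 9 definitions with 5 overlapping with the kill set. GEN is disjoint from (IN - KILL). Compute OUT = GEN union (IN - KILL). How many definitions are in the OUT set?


IN - KILL: 9 - 5 = 4 surviving definitions
OUT = GEN + surviving = 6 + 4 = 10

10


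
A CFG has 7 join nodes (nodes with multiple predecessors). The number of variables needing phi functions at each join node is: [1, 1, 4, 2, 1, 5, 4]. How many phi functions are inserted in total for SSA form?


Total phi functions = sum of phi functions at each join node
= 1 + 1 + 4 + 2 + 1 + 5 + 4 = 18

18


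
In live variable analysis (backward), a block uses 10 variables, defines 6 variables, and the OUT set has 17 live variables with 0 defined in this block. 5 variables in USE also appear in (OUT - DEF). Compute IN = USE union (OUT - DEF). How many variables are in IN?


OUT - DEF: 17 - 0 = 17
|IN| = |USE| + |OUT - DEF| - |USE ∩ (OUT - DEF)| = 10 + 17 - 5 = 22

22


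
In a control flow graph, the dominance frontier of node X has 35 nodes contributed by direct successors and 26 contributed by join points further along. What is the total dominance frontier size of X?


DF(X) = direct successor contributions + join point contributions
= 35 + 26 = 61

61


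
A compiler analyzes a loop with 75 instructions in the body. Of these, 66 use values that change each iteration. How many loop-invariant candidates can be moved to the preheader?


Invariant candidates = total - loop-dependent
= 75 - 66 = 9

9


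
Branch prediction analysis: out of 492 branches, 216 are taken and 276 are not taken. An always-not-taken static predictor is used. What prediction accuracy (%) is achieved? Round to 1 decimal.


Predictor: always-not-taken
Correct predictions = 276
Accuracy = 276 / 492 * 100 = 56.1%

56.1


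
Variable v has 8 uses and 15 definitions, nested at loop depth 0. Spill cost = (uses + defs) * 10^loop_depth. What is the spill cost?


uses + defs = 8 + 15 = 23
10^0 = 1
Spill cost = 23 * 1 = 23

23


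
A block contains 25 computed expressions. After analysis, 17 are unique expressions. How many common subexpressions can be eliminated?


CSE count = total expressions - unique expressions
= 25 - 17 = 8

8


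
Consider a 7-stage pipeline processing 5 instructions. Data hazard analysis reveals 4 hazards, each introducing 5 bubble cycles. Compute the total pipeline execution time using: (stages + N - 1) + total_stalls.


Base cycles = 7 + 5 - 1 = 11
Total stalls = 4 * 5 = 20
Total = 11 + 20 = 31

31


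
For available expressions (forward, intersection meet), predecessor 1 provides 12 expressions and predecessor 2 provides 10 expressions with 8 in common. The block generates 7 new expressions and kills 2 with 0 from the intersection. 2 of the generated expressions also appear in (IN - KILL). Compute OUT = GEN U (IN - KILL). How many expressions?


IN = intersection of predecessors = 8
IN - KILL = 8 - 0 = 8
|OUT| = |GEN| + |IN - KILL| - |GEN ∩ (IN - KILL)| = 7 + 8 - 2 = 13

13


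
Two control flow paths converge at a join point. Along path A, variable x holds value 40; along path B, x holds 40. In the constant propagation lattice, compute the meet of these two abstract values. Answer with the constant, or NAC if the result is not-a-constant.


Meet operation: if both paths give the same constant, result is that constant; if they differ, result is NAC (not-a-constant).
Path A: 40, Path B: 40 -> equal
Result: constant -> 40

40


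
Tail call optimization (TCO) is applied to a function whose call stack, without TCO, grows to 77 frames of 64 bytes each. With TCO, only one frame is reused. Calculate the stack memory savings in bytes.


Without TCO: 77 * 64 = 4928 bytes
With TCO: reuse 1 frame = 64 bytes
Savings = 4928 - 64 = 4864

4864


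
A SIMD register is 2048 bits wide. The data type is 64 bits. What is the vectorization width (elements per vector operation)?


Width = SIMD bits / data type bits
= 2048 / 64 = 32

32


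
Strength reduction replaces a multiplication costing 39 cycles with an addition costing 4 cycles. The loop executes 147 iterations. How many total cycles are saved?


Per-iteration saving = 39 - 4 = 35
Total saved = 147 * 35 = 5145

5145


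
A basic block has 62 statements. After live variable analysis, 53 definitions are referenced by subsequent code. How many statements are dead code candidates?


Dead code = total statements - live definitions
= 62 - 53 = 9

9


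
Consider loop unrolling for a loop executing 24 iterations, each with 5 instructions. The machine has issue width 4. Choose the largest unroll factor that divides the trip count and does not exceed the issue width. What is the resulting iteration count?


Largest divisor of 24 <= 4 is 4
New iterations = 24 / 4 = 6

6
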